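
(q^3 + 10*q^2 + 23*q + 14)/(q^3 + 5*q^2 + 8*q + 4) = (q + 7)/(q + 2)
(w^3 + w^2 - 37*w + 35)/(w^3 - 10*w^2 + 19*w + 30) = (w^2 + 6*w - 7)/(w^2 - 5*w - 6)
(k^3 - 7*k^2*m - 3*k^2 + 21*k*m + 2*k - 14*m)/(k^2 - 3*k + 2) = k - 7*m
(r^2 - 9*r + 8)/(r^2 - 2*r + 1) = (r - 8)/(r - 1)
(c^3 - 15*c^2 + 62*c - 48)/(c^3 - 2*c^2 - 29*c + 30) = (c - 8)/(c + 5)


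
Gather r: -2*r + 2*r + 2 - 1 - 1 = 0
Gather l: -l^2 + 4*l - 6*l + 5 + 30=-l^2 - 2*l + 35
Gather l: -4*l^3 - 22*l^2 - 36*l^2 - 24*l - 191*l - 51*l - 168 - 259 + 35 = -4*l^3 - 58*l^2 - 266*l - 392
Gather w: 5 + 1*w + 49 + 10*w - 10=11*w + 44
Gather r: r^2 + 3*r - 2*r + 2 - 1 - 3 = r^2 + r - 2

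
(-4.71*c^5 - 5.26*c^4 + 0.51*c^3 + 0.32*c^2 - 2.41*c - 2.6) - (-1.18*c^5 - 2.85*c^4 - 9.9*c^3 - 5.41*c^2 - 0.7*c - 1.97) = -3.53*c^5 - 2.41*c^4 + 10.41*c^3 + 5.73*c^2 - 1.71*c - 0.63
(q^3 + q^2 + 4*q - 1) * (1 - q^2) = -q^5 - q^4 - 3*q^3 + 2*q^2 + 4*q - 1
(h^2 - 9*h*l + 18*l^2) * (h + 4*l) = h^3 - 5*h^2*l - 18*h*l^2 + 72*l^3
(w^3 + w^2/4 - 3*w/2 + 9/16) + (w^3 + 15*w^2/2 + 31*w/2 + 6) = 2*w^3 + 31*w^2/4 + 14*w + 105/16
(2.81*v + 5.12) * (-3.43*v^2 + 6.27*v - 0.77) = -9.6383*v^3 + 0.0570999999999984*v^2 + 29.9387*v - 3.9424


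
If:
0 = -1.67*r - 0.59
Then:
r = -0.35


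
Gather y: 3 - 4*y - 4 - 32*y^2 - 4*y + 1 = -32*y^2 - 8*y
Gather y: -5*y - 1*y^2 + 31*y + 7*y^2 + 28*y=6*y^2 + 54*y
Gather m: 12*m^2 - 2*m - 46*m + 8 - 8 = 12*m^2 - 48*m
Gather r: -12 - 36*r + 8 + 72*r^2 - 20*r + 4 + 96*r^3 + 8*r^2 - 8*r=96*r^3 + 80*r^2 - 64*r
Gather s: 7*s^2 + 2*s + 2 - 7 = 7*s^2 + 2*s - 5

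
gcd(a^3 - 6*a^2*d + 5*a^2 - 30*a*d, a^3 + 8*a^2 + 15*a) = a^2 + 5*a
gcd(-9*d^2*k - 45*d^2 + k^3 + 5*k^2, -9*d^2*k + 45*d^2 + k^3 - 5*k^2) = 9*d^2 - k^2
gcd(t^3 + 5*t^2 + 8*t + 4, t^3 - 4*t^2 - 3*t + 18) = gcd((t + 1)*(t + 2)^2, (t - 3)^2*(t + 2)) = t + 2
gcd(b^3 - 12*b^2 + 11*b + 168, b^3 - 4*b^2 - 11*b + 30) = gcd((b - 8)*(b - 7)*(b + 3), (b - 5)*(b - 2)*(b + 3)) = b + 3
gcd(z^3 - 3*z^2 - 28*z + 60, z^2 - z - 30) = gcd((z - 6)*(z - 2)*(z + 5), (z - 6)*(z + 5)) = z^2 - z - 30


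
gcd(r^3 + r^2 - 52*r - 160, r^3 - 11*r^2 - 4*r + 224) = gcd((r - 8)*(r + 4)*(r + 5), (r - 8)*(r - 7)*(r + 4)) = r^2 - 4*r - 32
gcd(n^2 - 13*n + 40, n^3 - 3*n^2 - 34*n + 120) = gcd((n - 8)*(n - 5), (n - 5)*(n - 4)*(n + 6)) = n - 5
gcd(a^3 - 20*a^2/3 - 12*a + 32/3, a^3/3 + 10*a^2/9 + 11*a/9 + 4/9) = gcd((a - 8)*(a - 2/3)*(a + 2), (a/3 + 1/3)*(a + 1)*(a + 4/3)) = 1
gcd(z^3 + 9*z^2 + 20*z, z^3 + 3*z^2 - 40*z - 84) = 1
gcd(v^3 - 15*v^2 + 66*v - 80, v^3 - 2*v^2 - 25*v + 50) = v^2 - 7*v + 10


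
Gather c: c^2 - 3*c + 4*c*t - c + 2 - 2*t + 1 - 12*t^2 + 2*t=c^2 + c*(4*t - 4) - 12*t^2 + 3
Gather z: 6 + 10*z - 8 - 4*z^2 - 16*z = -4*z^2 - 6*z - 2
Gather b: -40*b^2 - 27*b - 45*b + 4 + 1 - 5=-40*b^2 - 72*b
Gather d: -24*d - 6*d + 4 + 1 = 5 - 30*d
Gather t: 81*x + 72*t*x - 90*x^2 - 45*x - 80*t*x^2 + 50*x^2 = t*(-80*x^2 + 72*x) - 40*x^2 + 36*x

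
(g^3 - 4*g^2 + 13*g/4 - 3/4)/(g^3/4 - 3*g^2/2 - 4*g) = (-4*g^3 + 16*g^2 - 13*g + 3)/(g*(-g^2 + 6*g + 16))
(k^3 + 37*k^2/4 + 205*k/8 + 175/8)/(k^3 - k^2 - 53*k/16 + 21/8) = 2*(2*k^2 + 15*k + 25)/(4*k^2 - 11*k + 6)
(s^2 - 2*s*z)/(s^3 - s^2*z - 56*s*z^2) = (-s + 2*z)/(-s^2 + s*z + 56*z^2)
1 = 1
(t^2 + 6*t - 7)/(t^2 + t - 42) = (t - 1)/(t - 6)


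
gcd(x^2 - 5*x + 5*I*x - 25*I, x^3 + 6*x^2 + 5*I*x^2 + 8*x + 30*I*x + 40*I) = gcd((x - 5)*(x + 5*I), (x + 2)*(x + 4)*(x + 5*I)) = x + 5*I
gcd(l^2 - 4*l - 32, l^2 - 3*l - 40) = l - 8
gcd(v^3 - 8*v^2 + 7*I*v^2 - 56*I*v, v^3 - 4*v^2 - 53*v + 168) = v - 8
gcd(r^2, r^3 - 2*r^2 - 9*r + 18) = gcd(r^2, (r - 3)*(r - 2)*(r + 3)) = 1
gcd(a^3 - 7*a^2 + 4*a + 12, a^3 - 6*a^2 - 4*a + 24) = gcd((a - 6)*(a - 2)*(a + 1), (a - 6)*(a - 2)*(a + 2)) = a^2 - 8*a + 12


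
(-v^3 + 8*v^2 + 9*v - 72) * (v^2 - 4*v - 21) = -v^5 + 12*v^4 - 2*v^3 - 276*v^2 + 99*v + 1512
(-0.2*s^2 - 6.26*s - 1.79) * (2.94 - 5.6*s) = 1.12*s^3 + 34.468*s^2 - 8.3804*s - 5.2626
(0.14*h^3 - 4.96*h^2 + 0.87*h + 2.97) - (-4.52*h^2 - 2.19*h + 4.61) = 0.14*h^3 - 0.44*h^2 + 3.06*h - 1.64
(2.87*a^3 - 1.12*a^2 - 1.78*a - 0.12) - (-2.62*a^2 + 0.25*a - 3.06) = 2.87*a^3 + 1.5*a^2 - 2.03*a + 2.94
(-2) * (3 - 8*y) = 16*y - 6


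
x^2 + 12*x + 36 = (x + 6)^2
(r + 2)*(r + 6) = r^2 + 8*r + 12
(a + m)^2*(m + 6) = a^2*m + 6*a^2 + 2*a*m^2 + 12*a*m + m^3 + 6*m^2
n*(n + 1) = n^2 + n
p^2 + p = p*(p + 1)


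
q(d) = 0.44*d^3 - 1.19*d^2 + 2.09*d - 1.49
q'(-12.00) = 220.73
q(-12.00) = -958.25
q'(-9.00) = 130.43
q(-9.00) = -437.45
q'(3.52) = 10.07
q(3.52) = 10.31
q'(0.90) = 1.02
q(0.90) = -0.25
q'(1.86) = 2.23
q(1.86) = 1.11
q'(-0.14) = 2.45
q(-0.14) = -1.81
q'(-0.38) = 3.19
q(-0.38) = -2.48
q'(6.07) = 36.28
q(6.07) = 65.76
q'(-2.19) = 13.63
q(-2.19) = -16.40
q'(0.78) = 1.04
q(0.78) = -0.37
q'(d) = 1.32*d^2 - 2.38*d + 2.09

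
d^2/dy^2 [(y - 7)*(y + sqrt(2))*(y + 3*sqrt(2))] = 6*y - 14 + 8*sqrt(2)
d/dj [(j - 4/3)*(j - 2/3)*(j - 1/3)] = 3*j^2 - 14*j/3 + 14/9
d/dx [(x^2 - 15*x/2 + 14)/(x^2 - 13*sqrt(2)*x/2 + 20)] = ((4*x - 15)*(2*x^2 - 13*sqrt(2)*x + 40) - (4*x - 13*sqrt(2))*(2*x^2 - 15*x + 28))/(2*x^2 - 13*sqrt(2)*x + 40)^2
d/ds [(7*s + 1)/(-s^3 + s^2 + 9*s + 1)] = (-7*s^3 + 7*s^2 + 63*s - (7*s + 1)*(-3*s^2 + 2*s + 9) + 7)/(-s^3 + s^2 + 9*s + 1)^2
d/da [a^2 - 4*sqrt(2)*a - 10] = 2*a - 4*sqrt(2)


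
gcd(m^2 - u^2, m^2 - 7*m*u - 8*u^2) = m + u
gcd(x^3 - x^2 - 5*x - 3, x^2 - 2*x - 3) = x^2 - 2*x - 3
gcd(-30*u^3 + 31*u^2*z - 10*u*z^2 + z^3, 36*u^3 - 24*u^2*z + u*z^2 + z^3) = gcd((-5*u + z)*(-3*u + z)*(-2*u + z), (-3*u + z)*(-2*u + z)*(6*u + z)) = 6*u^2 - 5*u*z + z^2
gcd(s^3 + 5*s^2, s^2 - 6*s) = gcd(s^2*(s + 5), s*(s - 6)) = s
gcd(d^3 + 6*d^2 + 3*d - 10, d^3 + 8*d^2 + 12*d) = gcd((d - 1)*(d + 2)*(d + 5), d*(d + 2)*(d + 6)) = d + 2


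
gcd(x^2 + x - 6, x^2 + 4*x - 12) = x - 2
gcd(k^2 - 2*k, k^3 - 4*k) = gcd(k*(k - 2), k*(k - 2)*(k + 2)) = k^2 - 2*k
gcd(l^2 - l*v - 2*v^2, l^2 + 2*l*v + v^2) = l + v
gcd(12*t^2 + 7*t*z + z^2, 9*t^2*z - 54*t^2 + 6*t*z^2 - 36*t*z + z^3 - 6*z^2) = 3*t + z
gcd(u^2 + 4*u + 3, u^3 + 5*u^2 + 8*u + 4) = u + 1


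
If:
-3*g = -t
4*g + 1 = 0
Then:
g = -1/4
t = -3/4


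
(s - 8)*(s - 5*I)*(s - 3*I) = s^3 - 8*s^2 - 8*I*s^2 - 15*s + 64*I*s + 120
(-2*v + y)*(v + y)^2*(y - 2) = -2*v^3*y + 4*v^3 - 3*v^2*y^2 + 6*v^2*y + y^4 - 2*y^3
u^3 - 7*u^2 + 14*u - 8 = (u - 4)*(u - 2)*(u - 1)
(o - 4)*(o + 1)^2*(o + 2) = o^4 - 11*o^2 - 18*o - 8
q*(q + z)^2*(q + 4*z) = q^4 + 6*q^3*z + 9*q^2*z^2 + 4*q*z^3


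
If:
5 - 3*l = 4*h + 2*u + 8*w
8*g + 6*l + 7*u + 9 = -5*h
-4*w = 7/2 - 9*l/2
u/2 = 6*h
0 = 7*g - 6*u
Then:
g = -360/367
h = -35/367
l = 1346/1101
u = -420/367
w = 1469/2936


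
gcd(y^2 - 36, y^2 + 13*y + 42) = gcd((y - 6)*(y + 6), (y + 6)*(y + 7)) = y + 6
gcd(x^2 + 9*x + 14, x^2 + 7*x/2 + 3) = x + 2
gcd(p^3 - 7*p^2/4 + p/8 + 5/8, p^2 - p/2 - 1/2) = p^2 - p/2 - 1/2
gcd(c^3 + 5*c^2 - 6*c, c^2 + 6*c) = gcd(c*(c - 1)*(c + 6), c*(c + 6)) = c^2 + 6*c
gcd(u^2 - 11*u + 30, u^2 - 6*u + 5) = u - 5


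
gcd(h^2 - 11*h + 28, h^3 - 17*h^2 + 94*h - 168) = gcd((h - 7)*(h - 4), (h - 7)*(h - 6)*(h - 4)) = h^2 - 11*h + 28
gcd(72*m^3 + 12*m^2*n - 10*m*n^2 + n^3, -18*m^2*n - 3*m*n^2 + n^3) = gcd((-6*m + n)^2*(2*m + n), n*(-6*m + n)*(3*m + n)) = 6*m - n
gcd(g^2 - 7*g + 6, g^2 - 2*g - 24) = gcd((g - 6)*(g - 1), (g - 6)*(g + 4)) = g - 6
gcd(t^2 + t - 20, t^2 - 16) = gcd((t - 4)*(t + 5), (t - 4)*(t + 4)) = t - 4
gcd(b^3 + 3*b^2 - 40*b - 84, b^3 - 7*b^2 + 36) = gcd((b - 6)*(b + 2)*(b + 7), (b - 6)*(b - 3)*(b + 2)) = b^2 - 4*b - 12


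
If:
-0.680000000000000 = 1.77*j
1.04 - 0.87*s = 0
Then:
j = -0.38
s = 1.20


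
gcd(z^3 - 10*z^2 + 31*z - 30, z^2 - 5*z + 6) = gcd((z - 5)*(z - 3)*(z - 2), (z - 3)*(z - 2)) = z^2 - 5*z + 6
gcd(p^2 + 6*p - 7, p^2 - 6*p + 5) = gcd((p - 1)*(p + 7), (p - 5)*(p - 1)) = p - 1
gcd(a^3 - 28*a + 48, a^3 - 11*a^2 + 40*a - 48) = a - 4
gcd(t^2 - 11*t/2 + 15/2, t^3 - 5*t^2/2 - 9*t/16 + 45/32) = t - 5/2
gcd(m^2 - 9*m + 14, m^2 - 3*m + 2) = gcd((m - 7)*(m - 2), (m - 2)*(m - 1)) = m - 2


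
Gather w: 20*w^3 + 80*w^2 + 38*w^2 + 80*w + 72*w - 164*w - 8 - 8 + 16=20*w^3 + 118*w^2 - 12*w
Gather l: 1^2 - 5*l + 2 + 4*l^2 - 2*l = 4*l^2 - 7*l + 3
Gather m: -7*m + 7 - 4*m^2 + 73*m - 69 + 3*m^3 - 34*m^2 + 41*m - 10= 3*m^3 - 38*m^2 + 107*m - 72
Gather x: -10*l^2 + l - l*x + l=-10*l^2 - l*x + 2*l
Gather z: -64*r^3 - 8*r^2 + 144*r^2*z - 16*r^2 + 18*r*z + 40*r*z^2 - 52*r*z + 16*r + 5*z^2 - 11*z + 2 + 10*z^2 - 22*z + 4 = -64*r^3 - 24*r^2 + 16*r + z^2*(40*r + 15) + z*(144*r^2 - 34*r - 33) + 6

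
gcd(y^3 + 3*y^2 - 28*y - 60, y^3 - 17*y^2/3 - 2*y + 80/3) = y^2 - 3*y - 10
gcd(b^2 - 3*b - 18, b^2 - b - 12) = b + 3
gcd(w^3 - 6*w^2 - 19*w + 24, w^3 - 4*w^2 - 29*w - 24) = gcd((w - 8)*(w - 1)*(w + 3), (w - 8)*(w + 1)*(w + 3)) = w^2 - 5*w - 24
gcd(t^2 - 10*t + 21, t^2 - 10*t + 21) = t^2 - 10*t + 21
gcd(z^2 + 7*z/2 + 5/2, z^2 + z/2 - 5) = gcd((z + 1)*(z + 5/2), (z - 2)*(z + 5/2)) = z + 5/2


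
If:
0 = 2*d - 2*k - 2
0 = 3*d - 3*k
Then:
No Solution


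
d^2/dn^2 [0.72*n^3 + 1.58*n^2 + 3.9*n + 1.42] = 4.32*n + 3.16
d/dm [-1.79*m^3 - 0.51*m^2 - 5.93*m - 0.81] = -5.37*m^2 - 1.02*m - 5.93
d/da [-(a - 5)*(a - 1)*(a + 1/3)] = -3*a^2 + 34*a/3 - 3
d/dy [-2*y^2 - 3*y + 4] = -4*y - 3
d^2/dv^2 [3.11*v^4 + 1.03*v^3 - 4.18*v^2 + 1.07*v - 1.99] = 37.32*v^2 + 6.18*v - 8.36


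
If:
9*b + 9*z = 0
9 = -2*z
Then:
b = 9/2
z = -9/2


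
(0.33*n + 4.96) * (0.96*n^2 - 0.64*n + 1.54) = 0.3168*n^3 + 4.5504*n^2 - 2.6662*n + 7.6384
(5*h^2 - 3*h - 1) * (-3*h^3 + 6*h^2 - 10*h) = -15*h^5 + 39*h^4 - 65*h^3 + 24*h^2 + 10*h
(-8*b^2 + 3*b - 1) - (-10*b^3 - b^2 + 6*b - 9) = 10*b^3 - 7*b^2 - 3*b + 8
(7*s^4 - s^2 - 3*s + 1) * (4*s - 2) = 28*s^5 - 14*s^4 - 4*s^3 - 10*s^2 + 10*s - 2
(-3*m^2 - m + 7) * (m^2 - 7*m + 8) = -3*m^4 + 20*m^3 - 10*m^2 - 57*m + 56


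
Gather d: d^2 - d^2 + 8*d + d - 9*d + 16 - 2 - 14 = 0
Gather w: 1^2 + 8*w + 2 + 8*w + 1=16*w + 4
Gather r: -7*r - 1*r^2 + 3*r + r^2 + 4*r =0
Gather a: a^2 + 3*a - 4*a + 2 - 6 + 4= a^2 - a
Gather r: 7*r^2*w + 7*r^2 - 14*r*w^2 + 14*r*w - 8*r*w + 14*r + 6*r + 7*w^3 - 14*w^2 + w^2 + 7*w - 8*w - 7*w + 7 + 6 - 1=r^2*(7*w + 7) + r*(-14*w^2 + 6*w + 20) + 7*w^3 - 13*w^2 - 8*w + 12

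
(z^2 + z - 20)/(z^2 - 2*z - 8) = (z + 5)/(z + 2)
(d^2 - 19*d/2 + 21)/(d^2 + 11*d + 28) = (d^2 - 19*d/2 + 21)/(d^2 + 11*d + 28)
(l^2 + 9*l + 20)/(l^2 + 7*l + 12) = (l + 5)/(l + 3)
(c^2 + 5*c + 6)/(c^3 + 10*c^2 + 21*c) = (c + 2)/(c*(c + 7))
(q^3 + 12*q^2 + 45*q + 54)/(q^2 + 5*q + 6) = (q^2 + 9*q + 18)/(q + 2)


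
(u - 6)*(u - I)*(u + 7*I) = u^3 - 6*u^2 + 6*I*u^2 + 7*u - 36*I*u - 42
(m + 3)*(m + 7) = m^2 + 10*m + 21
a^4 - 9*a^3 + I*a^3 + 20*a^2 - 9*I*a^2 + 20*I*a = a*(a - 5)*(a - 4)*(a + I)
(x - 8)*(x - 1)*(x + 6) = x^3 - 3*x^2 - 46*x + 48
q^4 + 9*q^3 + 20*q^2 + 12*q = q*(q + 1)*(q + 2)*(q + 6)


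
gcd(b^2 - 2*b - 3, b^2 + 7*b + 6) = b + 1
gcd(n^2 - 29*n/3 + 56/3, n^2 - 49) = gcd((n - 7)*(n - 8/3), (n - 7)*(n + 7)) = n - 7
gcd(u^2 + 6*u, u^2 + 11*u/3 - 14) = u + 6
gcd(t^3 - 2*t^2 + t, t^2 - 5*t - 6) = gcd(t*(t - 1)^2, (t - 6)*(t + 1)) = 1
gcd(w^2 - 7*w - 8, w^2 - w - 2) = w + 1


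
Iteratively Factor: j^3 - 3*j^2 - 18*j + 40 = (j + 4)*(j^2 - 7*j + 10) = (j - 2)*(j + 4)*(j - 5)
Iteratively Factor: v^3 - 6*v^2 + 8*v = (v - 4)*(v^2 - 2*v) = (v - 4)*(v - 2)*(v)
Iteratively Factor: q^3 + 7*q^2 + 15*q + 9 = (q + 3)*(q^2 + 4*q + 3) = (q + 3)^2*(q + 1)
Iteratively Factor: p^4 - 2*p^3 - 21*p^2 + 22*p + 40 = (p + 4)*(p^3 - 6*p^2 + 3*p + 10) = (p - 2)*(p + 4)*(p^2 - 4*p - 5) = (p - 5)*(p - 2)*(p + 4)*(p + 1)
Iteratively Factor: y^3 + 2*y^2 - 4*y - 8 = (y - 2)*(y^2 + 4*y + 4) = (y - 2)*(y + 2)*(y + 2)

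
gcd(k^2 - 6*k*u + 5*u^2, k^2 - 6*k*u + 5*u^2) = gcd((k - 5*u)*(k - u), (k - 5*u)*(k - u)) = k^2 - 6*k*u + 5*u^2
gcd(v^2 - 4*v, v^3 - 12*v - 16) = v - 4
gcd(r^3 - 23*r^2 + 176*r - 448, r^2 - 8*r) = r - 8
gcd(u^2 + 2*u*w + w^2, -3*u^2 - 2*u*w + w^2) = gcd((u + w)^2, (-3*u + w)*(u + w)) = u + w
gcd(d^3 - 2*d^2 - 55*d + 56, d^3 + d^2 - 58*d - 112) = d^2 - d - 56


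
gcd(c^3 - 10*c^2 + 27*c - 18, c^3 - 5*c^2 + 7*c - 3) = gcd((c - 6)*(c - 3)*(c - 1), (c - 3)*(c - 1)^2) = c^2 - 4*c + 3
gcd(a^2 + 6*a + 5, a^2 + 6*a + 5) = a^2 + 6*a + 5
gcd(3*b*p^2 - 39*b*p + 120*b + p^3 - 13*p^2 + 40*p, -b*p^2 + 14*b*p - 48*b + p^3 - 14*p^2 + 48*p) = p - 8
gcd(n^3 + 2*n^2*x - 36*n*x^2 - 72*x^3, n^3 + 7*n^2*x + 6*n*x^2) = n + 6*x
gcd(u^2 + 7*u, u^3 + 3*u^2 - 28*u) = u^2 + 7*u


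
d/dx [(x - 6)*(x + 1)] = 2*x - 5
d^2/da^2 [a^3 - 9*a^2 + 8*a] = 6*a - 18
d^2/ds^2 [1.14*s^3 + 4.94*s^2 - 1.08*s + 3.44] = 6.84*s + 9.88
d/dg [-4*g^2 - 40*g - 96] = -8*g - 40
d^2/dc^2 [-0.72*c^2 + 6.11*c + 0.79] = -1.44000000000000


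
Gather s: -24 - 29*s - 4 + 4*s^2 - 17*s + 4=4*s^2 - 46*s - 24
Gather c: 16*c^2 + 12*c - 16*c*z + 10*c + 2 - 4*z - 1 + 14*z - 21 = 16*c^2 + c*(22 - 16*z) + 10*z - 20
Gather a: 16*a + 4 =16*a + 4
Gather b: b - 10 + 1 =b - 9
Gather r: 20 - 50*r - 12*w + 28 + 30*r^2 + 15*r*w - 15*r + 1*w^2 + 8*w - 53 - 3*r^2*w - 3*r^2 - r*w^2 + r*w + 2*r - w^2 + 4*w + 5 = r^2*(27 - 3*w) + r*(-w^2 + 16*w - 63)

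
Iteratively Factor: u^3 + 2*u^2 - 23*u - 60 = (u + 3)*(u^2 - u - 20) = (u + 3)*(u + 4)*(u - 5)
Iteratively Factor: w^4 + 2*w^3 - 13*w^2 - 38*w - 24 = (w + 2)*(w^3 - 13*w - 12) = (w + 2)*(w + 3)*(w^2 - 3*w - 4) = (w - 4)*(w + 2)*(w + 3)*(w + 1)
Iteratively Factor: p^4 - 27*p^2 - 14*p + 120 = (p + 4)*(p^3 - 4*p^2 - 11*p + 30) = (p + 3)*(p + 4)*(p^2 - 7*p + 10) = (p - 5)*(p + 3)*(p + 4)*(p - 2)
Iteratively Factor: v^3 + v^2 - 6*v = (v)*(v^2 + v - 6) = v*(v + 3)*(v - 2)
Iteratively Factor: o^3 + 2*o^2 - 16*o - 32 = (o + 2)*(o^2 - 16) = (o - 4)*(o + 2)*(o + 4)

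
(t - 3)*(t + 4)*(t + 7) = t^3 + 8*t^2 - 5*t - 84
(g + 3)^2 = g^2 + 6*g + 9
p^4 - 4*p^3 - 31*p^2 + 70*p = p*(p - 7)*(p - 2)*(p + 5)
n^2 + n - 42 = (n - 6)*(n + 7)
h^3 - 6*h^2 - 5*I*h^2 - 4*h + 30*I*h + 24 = (h - 6)*(h - 4*I)*(h - I)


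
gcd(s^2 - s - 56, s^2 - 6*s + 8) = 1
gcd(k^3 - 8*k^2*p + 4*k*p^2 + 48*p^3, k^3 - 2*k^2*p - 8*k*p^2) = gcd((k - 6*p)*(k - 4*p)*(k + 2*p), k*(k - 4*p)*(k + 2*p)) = -k^2 + 2*k*p + 8*p^2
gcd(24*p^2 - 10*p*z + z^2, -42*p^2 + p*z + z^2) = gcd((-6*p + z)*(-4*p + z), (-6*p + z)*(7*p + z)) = -6*p + z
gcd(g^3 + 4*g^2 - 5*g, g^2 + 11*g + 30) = g + 5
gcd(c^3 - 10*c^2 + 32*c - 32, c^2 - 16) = c - 4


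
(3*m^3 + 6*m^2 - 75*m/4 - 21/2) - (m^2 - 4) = 3*m^3 + 5*m^2 - 75*m/4 - 13/2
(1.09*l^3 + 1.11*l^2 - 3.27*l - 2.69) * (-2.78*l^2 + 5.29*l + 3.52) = -3.0302*l^5 + 2.6803*l^4 + 18.7993*l^3 - 5.9129*l^2 - 25.7405*l - 9.4688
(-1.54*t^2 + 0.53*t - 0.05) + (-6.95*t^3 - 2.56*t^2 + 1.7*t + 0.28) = -6.95*t^3 - 4.1*t^2 + 2.23*t + 0.23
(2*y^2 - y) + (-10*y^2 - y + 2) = -8*y^2 - 2*y + 2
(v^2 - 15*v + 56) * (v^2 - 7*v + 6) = v^4 - 22*v^3 + 167*v^2 - 482*v + 336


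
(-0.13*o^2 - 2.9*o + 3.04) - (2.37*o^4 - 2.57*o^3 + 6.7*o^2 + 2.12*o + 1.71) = -2.37*o^4 + 2.57*o^3 - 6.83*o^2 - 5.02*o + 1.33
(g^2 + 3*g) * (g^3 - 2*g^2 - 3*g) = g^5 + g^4 - 9*g^3 - 9*g^2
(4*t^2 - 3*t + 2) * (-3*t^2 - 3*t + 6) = -12*t^4 - 3*t^3 + 27*t^2 - 24*t + 12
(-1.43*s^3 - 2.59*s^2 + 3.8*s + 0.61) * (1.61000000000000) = -2.3023*s^3 - 4.1699*s^2 + 6.118*s + 0.9821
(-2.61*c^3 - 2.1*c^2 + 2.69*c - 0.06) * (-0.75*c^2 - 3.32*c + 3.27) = 1.9575*c^5 + 10.2402*c^4 - 3.5802*c^3 - 15.7528*c^2 + 8.9955*c - 0.1962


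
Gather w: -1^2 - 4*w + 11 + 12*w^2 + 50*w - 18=12*w^2 + 46*w - 8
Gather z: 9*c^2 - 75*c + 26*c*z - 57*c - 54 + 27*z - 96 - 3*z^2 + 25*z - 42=9*c^2 - 132*c - 3*z^2 + z*(26*c + 52) - 192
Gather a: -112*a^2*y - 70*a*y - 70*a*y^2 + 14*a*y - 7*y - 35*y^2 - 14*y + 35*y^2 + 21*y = -112*a^2*y + a*(-70*y^2 - 56*y)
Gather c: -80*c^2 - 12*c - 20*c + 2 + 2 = -80*c^2 - 32*c + 4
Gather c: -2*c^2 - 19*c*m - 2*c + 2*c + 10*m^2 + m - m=-2*c^2 - 19*c*m + 10*m^2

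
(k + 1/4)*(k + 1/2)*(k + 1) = k^3 + 7*k^2/4 + 7*k/8 + 1/8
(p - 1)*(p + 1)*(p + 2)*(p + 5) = p^4 + 7*p^3 + 9*p^2 - 7*p - 10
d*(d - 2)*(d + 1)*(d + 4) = d^4 + 3*d^3 - 6*d^2 - 8*d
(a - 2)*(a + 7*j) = a^2 + 7*a*j - 2*a - 14*j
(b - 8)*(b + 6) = b^2 - 2*b - 48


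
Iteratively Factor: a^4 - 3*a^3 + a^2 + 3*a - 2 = (a - 1)*(a^3 - 2*a^2 - a + 2) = (a - 1)*(a + 1)*(a^2 - 3*a + 2) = (a - 1)^2*(a + 1)*(a - 2)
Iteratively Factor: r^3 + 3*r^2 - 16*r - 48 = (r + 3)*(r^2 - 16) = (r + 3)*(r + 4)*(r - 4)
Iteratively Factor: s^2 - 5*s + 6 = (s - 3)*(s - 2)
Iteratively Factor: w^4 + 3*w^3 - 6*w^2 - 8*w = (w + 1)*(w^3 + 2*w^2 - 8*w) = (w - 2)*(w + 1)*(w^2 + 4*w) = w*(w - 2)*(w + 1)*(w + 4)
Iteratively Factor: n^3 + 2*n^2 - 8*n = (n)*(n^2 + 2*n - 8) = n*(n + 4)*(n - 2)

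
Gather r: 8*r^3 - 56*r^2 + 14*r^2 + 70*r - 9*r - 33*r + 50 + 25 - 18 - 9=8*r^3 - 42*r^2 + 28*r + 48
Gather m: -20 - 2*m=-2*m - 20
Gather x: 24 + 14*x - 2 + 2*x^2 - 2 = 2*x^2 + 14*x + 20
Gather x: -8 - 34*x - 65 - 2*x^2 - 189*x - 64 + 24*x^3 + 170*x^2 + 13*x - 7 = 24*x^3 + 168*x^2 - 210*x - 144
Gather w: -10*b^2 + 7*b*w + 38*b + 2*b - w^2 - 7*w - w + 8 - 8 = -10*b^2 + 40*b - w^2 + w*(7*b - 8)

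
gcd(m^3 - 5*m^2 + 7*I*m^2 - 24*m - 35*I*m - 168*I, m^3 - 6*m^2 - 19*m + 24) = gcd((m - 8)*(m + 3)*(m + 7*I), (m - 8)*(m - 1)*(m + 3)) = m^2 - 5*m - 24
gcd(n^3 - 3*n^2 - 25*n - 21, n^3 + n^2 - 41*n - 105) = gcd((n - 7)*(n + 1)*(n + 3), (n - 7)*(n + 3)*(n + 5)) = n^2 - 4*n - 21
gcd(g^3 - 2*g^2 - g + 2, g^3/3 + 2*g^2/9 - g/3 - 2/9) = g^2 - 1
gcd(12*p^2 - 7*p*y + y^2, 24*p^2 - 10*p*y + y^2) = -4*p + y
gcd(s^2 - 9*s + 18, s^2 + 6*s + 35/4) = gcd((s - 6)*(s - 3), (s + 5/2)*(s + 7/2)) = 1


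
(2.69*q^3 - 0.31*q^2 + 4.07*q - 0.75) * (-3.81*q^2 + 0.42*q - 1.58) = -10.2489*q^5 + 2.3109*q^4 - 19.8871*q^3 + 5.0567*q^2 - 6.7456*q + 1.185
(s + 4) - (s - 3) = 7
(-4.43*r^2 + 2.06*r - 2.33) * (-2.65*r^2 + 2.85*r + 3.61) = 11.7395*r^4 - 18.0845*r^3 - 3.9468*r^2 + 0.7961*r - 8.4113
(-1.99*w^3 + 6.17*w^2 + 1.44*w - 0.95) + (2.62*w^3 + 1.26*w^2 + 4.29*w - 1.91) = 0.63*w^3 + 7.43*w^2 + 5.73*w - 2.86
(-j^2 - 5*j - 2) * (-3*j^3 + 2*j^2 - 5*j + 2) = 3*j^5 + 13*j^4 + j^3 + 19*j^2 - 4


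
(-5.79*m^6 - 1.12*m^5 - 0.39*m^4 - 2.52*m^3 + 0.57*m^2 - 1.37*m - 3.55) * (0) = 0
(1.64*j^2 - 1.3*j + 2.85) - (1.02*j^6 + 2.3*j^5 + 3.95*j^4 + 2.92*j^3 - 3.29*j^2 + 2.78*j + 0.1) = -1.02*j^6 - 2.3*j^5 - 3.95*j^4 - 2.92*j^3 + 4.93*j^2 - 4.08*j + 2.75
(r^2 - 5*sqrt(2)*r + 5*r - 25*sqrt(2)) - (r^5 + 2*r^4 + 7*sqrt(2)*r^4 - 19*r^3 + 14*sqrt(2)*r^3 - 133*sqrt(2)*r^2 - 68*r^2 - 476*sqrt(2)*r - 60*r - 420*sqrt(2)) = -r^5 - 7*sqrt(2)*r^4 - 2*r^4 - 14*sqrt(2)*r^3 + 19*r^3 + 69*r^2 + 133*sqrt(2)*r^2 + 65*r + 471*sqrt(2)*r + 395*sqrt(2)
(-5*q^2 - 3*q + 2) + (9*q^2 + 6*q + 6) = 4*q^2 + 3*q + 8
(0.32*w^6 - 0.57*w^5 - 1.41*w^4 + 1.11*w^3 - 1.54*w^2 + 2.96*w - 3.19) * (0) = 0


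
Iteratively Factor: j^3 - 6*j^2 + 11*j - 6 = (j - 1)*(j^2 - 5*j + 6) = (j - 3)*(j - 1)*(j - 2)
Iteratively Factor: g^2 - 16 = (g - 4)*(g + 4)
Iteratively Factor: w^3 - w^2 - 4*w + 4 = (w + 2)*(w^2 - 3*w + 2) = (w - 2)*(w + 2)*(w - 1)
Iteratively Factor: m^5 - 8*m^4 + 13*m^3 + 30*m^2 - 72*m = (m + 2)*(m^4 - 10*m^3 + 33*m^2 - 36*m) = m*(m + 2)*(m^3 - 10*m^2 + 33*m - 36) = m*(m - 3)*(m + 2)*(m^2 - 7*m + 12) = m*(m - 4)*(m - 3)*(m + 2)*(m - 3)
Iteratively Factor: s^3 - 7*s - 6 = (s - 3)*(s^2 + 3*s + 2) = (s - 3)*(s + 2)*(s + 1)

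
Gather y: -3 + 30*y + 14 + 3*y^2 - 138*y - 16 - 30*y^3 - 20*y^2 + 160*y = -30*y^3 - 17*y^2 + 52*y - 5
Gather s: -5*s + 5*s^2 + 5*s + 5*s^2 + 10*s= 10*s^2 + 10*s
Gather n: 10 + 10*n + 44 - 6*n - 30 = 4*n + 24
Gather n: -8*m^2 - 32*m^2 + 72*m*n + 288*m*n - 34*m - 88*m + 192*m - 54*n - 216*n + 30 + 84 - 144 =-40*m^2 + 70*m + n*(360*m - 270) - 30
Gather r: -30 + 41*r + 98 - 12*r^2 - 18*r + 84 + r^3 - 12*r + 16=r^3 - 12*r^2 + 11*r + 168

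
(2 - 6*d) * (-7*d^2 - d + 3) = 42*d^3 - 8*d^2 - 20*d + 6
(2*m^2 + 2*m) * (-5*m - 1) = -10*m^3 - 12*m^2 - 2*m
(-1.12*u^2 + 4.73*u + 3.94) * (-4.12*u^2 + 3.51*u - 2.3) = 4.6144*u^4 - 23.4188*u^3 + 2.9455*u^2 + 2.9504*u - 9.062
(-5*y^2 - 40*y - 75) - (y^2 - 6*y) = -6*y^2 - 34*y - 75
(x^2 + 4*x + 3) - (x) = x^2 + 3*x + 3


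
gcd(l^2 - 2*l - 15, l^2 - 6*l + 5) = l - 5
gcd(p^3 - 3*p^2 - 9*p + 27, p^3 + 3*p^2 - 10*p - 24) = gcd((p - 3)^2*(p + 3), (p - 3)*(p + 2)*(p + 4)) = p - 3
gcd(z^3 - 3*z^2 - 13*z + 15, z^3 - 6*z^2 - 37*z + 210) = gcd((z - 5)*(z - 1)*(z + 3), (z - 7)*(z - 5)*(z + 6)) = z - 5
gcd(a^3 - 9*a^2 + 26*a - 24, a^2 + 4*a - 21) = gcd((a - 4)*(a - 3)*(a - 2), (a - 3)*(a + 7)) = a - 3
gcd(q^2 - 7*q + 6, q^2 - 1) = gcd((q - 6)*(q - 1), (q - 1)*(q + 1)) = q - 1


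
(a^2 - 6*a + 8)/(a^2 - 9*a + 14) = (a - 4)/(a - 7)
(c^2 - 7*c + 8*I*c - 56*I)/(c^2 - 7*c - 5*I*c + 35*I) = (c + 8*I)/(c - 5*I)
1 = 1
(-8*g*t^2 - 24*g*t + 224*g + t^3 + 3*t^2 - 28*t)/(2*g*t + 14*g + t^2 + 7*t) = (-8*g*t + 32*g + t^2 - 4*t)/(2*g + t)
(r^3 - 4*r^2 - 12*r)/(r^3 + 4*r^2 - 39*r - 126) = r*(r + 2)/(r^2 + 10*r + 21)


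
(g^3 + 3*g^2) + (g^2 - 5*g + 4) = g^3 + 4*g^2 - 5*g + 4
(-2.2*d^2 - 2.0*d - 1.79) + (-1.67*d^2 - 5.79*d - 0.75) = -3.87*d^2 - 7.79*d - 2.54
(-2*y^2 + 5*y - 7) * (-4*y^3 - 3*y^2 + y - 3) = 8*y^5 - 14*y^4 + 11*y^3 + 32*y^2 - 22*y + 21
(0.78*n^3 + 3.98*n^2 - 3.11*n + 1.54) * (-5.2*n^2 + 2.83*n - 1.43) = -4.056*n^5 - 18.4886*n^4 + 26.32*n^3 - 22.5007*n^2 + 8.8055*n - 2.2022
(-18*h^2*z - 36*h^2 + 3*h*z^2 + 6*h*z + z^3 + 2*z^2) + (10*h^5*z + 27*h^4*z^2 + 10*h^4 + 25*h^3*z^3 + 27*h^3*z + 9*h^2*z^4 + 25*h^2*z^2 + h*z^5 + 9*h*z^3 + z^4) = 10*h^5*z + 27*h^4*z^2 + 10*h^4 + 25*h^3*z^3 + 27*h^3*z + 9*h^2*z^4 + 25*h^2*z^2 - 18*h^2*z - 36*h^2 + h*z^5 + 9*h*z^3 + 3*h*z^2 + 6*h*z + z^4 + z^3 + 2*z^2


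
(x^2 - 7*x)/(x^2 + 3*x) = (x - 7)/(x + 3)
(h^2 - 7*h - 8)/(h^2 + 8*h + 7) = (h - 8)/(h + 7)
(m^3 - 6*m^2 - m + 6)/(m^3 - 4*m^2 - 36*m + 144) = (m^2 - 1)/(m^2 + 2*m - 24)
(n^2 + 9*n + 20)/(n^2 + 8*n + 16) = (n + 5)/(n + 4)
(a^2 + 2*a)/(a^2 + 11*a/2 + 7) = 2*a/(2*a + 7)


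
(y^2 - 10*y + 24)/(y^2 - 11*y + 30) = (y - 4)/(y - 5)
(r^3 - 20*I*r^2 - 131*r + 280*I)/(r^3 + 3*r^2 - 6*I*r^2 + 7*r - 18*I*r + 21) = (r^2 - 13*I*r - 40)/(r^2 + r*(3 + I) + 3*I)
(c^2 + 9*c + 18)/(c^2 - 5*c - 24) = (c + 6)/(c - 8)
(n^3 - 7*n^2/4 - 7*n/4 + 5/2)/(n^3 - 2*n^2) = (4*n^2 + n - 5)/(4*n^2)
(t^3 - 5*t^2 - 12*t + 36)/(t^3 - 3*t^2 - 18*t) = (t - 2)/t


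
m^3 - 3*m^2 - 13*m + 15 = (m - 5)*(m - 1)*(m + 3)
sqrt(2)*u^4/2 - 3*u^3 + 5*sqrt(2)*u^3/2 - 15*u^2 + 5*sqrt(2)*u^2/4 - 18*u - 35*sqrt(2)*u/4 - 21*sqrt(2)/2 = (u + 3)*(u - 7*sqrt(2)/2)*(u + sqrt(2)/2)*(sqrt(2)*u/2 + sqrt(2))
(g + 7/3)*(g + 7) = g^2 + 28*g/3 + 49/3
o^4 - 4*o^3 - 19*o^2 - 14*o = o*(o - 7)*(o + 1)*(o + 2)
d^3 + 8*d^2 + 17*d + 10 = (d + 1)*(d + 2)*(d + 5)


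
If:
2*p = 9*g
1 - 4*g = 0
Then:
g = 1/4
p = 9/8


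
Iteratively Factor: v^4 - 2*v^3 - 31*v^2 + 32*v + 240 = (v + 4)*(v^3 - 6*v^2 - 7*v + 60) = (v - 4)*(v + 4)*(v^2 - 2*v - 15) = (v - 4)*(v + 3)*(v + 4)*(v - 5)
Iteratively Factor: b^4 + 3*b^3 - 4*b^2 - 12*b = (b + 2)*(b^3 + b^2 - 6*b) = (b - 2)*(b + 2)*(b^2 + 3*b) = b*(b - 2)*(b + 2)*(b + 3)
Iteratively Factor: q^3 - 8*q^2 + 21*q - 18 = (q - 3)*(q^2 - 5*q + 6) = (q - 3)^2*(q - 2)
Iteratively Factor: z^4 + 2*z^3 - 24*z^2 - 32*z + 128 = (z - 4)*(z^3 + 6*z^2 - 32) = (z - 4)*(z + 4)*(z^2 + 2*z - 8) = (z - 4)*(z + 4)^2*(z - 2)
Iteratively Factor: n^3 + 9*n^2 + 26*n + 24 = (n + 3)*(n^2 + 6*n + 8) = (n + 3)*(n + 4)*(n + 2)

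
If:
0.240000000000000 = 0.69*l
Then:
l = 0.35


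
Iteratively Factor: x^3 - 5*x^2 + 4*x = (x - 4)*(x^2 - x) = (x - 4)*(x - 1)*(x)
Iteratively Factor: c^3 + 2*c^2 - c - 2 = (c - 1)*(c^2 + 3*c + 2) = (c - 1)*(c + 2)*(c + 1)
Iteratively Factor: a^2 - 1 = (a - 1)*(a + 1)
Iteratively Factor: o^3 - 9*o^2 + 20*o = (o - 4)*(o^2 - 5*o) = o*(o - 4)*(o - 5)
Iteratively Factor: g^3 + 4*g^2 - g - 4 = (g + 4)*(g^2 - 1) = (g + 1)*(g + 4)*(g - 1)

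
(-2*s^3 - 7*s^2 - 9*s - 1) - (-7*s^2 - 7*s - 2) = -2*s^3 - 2*s + 1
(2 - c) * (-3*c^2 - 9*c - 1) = 3*c^3 + 3*c^2 - 17*c - 2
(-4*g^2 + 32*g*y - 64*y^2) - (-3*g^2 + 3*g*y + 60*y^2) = -g^2 + 29*g*y - 124*y^2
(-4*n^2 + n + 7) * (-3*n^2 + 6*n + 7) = 12*n^4 - 27*n^3 - 43*n^2 + 49*n + 49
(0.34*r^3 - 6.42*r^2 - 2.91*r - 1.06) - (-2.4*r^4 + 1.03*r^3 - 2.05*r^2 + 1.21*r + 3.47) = 2.4*r^4 - 0.69*r^3 - 4.37*r^2 - 4.12*r - 4.53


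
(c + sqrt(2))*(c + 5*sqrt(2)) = c^2 + 6*sqrt(2)*c + 10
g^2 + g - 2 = (g - 1)*(g + 2)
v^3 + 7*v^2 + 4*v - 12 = (v - 1)*(v + 2)*(v + 6)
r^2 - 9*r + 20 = (r - 5)*(r - 4)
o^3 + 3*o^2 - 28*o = o*(o - 4)*(o + 7)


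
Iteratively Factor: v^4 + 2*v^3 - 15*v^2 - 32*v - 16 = (v + 1)*(v^3 + v^2 - 16*v - 16) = (v + 1)*(v + 4)*(v^2 - 3*v - 4) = (v - 4)*(v + 1)*(v + 4)*(v + 1)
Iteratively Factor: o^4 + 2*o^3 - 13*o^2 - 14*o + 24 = (o - 3)*(o^3 + 5*o^2 + 2*o - 8) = (o - 3)*(o + 2)*(o^2 + 3*o - 4) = (o - 3)*(o - 1)*(o + 2)*(o + 4)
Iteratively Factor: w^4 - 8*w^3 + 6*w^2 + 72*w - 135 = (w - 3)*(w^3 - 5*w^2 - 9*w + 45) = (w - 5)*(w - 3)*(w^2 - 9) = (w - 5)*(w - 3)^2*(w + 3)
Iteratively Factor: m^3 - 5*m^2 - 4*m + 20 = (m - 5)*(m^2 - 4) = (m - 5)*(m - 2)*(m + 2)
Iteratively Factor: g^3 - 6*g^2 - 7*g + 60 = (g + 3)*(g^2 - 9*g + 20) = (g - 4)*(g + 3)*(g - 5)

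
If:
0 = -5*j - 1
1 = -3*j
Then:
No Solution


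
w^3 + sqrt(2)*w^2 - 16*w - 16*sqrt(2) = (w - 4)*(w + 4)*(w + sqrt(2))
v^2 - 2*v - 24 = (v - 6)*(v + 4)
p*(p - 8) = p^2 - 8*p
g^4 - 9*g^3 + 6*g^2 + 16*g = g*(g - 8)*(g - 2)*(g + 1)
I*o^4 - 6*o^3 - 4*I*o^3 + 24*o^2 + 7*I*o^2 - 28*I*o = o*(o - 4)*(o + 7*I)*(I*o + 1)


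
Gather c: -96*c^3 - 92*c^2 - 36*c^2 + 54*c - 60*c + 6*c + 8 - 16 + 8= -96*c^3 - 128*c^2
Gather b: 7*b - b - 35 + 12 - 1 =6*b - 24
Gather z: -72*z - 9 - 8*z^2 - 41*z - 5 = -8*z^2 - 113*z - 14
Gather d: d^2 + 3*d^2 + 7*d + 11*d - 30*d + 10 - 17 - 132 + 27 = 4*d^2 - 12*d - 112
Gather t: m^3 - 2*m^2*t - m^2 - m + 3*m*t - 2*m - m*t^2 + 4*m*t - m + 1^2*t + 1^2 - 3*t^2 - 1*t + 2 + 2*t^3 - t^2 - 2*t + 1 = m^3 - m^2 - 4*m + 2*t^3 + t^2*(-m - 4) + t*(-2*m^2 + 7*m - 2) + 4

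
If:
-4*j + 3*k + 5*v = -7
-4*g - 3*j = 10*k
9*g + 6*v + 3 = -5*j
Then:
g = -544*v/381 - 497/381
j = 174*v/127 + 222/127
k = 61*v/381 - 1/381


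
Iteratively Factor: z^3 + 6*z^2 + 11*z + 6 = (z + 2)*(z^2 + 4*z + 3) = (z + 1)*(z + 2)*(z + 3)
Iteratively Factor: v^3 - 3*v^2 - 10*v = (v + 2)*(v^2 - 5*v) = v*(v + 2)*(v - 5)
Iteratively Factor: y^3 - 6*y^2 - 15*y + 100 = (y - 5)*(y^2 - y - 20) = (y - 5)^2*(y + 4)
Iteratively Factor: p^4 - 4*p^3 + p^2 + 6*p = (p - 3)*(p^3 - p^2 - 2*p) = (p - 3)*(p + 1)*(p^2 - 2*p) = p*(p - 3)*(p + 1)*(p - 2)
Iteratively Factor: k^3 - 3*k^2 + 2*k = (k - 2)*(k^2 - k) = (k - 2)*(k - 1)*(k)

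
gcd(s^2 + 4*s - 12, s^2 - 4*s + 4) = s - 2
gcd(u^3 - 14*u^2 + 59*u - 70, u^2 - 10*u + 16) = u - 2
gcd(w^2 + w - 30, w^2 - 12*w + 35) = w - 5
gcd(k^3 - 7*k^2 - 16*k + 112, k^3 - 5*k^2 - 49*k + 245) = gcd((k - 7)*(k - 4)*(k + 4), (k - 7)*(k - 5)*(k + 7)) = k - 7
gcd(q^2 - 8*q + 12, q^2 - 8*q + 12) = q^2 - 8*q + 12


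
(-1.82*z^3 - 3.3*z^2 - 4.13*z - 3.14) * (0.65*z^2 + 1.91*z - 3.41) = -1.183*z^5 - 5.6212*z^4 - 2.7813*z^3 + 1.3237*z^2 + 8.0859*z + 10.7074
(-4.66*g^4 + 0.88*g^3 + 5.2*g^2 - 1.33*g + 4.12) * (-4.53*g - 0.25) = 21.1098*g^5 - 2.8214*g^4 - 23.776*g^3 + 4.7249*g^2 - 18.3311*g - 1.03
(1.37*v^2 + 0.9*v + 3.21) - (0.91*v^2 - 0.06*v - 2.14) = 0.46*v^2 + 0.96*v + 5.35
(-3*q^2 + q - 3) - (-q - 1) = -3*q^2 + 2*q - 2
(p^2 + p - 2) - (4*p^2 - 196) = -3*p^2 + p + 194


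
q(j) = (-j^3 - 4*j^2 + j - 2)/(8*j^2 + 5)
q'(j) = -16*j*(-j^3 - 4*j^2 + j - 2)/(8*j^2 + 5)^2 + (-3*j^2 - 8*j + 1)/(8*j^2 + 5) = (-8*j^4 - 23*j^2 - 8*j + 5)/(64*j^4 + 80*j^2 + 25)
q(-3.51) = -0.11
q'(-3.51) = -0.14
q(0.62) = -0.39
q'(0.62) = -0.15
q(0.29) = -0.37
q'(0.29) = 0.02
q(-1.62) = -0.38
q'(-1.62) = -0.14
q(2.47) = -0.72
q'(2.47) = -0.16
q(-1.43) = -0.41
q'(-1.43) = -0.14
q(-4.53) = 0.03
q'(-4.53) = -0.13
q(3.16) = -0.83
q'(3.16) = -0.15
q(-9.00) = 0.60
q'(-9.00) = -0.13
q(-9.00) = 0.60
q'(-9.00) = -0.13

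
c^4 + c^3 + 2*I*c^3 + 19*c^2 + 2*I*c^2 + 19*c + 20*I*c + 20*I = (c + 1)*(c - 4*I)*(c + I)*(c + 5*I)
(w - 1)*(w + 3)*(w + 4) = w^3 + 6*w^2 + 5*w - 12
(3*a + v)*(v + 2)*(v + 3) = 3*a*v^2 + 15*a*v + 18*a + v^3 + 5*v^2 + 6*v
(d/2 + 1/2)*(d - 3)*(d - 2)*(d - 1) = d^4/2 - 5*d^3/2 + 5*d^2/2 + 5*d/2 - 3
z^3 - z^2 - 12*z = z*(z - 4)*(z + 3)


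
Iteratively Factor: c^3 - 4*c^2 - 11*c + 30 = (c - 5)*(c^2 + c - 6) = (c - 5)*(c + 3)*(c - 2)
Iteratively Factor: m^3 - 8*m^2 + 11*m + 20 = (m - 5)*(m^2 - 3*m - 4) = (m - 5)*(m + 1)*(m - 4)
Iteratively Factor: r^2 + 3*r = (r)*(r + 3)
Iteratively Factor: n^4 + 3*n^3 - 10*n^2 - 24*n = (n + 4)*(n^3 - n^2 - 6*n) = (n - 3)*(n + 4)*(n^2 + 2*n) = n*(n - 3)*(n + 4)*(n + 2)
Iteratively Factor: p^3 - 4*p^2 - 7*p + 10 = (p - 5)*(p^2 + p - 2) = (p - 5)*(p - 1)*(p + 2)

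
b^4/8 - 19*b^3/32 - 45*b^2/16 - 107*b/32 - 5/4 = (b/4 + 1/4)*(b/2 + 1/2)*(b - 8)*(b + 5/4)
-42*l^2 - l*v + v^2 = (-7*l + v)*(6*l + v)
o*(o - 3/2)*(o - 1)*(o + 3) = o^4 + o^3/2 - 6*o^2 + 9*o/2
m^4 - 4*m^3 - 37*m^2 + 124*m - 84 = (m - 7)*(m - 2)*(m - 1)*(m + 6)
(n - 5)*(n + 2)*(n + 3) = n^3 - 19*n - 30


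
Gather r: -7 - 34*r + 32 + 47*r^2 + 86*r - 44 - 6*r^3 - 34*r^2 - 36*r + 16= -6*r^3 + 13*r^2 + 16*r - 3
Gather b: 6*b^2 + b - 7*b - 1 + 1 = 6*b^2 - 6*b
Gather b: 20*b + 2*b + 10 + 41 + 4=22*b + 55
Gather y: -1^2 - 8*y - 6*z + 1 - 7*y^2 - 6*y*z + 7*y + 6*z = -7*y^2 + y*(-6*z - 1)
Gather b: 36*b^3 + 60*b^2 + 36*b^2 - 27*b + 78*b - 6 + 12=36*b^3 + 96*b^2 + 51*b + 6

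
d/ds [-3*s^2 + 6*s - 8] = 6 - 6*s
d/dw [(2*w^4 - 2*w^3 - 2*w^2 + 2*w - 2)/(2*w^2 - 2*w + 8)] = (2*w^5 - 4*w^4 + 18*w^3 - 12*w^2 - 6*w + 3)/(w^4 - 2*w^3 + 9*w^2 - 8*w + 16)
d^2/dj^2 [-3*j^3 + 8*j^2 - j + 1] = 16 - 18*j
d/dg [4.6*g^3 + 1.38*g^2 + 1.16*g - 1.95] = 13.8*g^2 + 2.76*g + 1.16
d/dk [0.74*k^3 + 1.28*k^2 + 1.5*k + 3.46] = 2.22*k^2 + 2.56*k + 1.5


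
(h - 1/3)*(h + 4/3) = h^2 + h - 4/9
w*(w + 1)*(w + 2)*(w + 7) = w^4 + 10*w^3 + 23*w^2 + 14*w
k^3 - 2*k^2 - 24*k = k*(k - 6)*(k + 4)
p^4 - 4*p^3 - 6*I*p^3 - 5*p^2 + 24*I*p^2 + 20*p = p*(p - 4)*(p - 5*I)*(p - I)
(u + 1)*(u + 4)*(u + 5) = u^3 + 10*u^2 + 29*u + 20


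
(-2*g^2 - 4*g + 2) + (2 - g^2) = -3*g^2 - 4*g + 4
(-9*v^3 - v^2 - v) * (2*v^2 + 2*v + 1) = -18*v^5 - 20*v^4 - 13*v^3 - 3*v^2 - v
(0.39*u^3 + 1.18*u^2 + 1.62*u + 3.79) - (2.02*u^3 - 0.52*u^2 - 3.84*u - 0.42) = -1.63*u^3 + 1.7*u^2 + 5.46*u + 4.21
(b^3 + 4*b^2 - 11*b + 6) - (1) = b^3 + 4*b^2 - 11*b + 5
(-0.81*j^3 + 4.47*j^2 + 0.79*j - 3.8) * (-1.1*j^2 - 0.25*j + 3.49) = 0.891*j^5 - 4.7145*j^4 - 4.8134*j^3 + 19.5828*j^2 + 3.7071*j - 13.262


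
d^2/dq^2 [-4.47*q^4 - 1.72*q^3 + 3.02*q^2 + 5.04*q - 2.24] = -53.64*q^2 - 10.32*q + 6.04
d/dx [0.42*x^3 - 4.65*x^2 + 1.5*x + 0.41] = 1.26*x^2 - 9.3*x + 1.5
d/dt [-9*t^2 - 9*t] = -18*t - 9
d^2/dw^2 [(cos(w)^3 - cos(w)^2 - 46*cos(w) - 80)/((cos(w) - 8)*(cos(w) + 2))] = -cos(w)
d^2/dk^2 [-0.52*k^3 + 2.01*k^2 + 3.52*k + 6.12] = 4.02 - 3.12*k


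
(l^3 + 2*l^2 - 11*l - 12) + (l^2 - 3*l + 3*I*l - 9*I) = l^3 + 3*l^2 - 14*l + 3*I*l - 12 - 9*I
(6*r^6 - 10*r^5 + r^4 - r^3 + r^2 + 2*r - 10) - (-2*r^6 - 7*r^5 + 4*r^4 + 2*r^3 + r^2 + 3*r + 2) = 8*r^6 - 3*r^5 - 3*r^4 - 3*r^3 - r - 12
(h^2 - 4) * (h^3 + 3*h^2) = h^5 + 3*h^4 - 4*h^3 - 12*h^2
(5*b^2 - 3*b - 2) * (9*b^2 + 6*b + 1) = 45*b^4 + 3*b^3 - 31*b^2 - 15*b - 2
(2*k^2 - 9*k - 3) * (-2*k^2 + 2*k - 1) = -4*k^4 + 22*k^3 - 14*k^2 + 3*k + 3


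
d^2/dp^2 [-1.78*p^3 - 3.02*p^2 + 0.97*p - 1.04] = -10.68*p - 6.04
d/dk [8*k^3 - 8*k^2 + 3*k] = 24*k^2 - 16*k + 3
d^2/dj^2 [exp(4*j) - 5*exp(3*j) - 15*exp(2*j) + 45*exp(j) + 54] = (16*exp(3*j) - 45*exp(2*j) - 60*exp(j) + 45)*exp(j)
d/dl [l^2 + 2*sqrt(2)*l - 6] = 2*l + 2*sqrt(2)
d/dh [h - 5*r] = 1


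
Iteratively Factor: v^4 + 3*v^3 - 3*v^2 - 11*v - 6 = (v + 1)*(v^3 + 2*v^2 - 5*v - 6) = (v - 2)*(v + 1)*(v^2 + 4*v + 3) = (v - 2)*(v + 1)^2*(v + 3)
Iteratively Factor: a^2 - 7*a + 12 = (a - 3)*(a - 4)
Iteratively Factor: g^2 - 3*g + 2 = (g - 1)*(g - 2)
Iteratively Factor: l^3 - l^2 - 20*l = (l + 4)*(l^2 - 5*l) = (l - 5)*(l + 4)*(l)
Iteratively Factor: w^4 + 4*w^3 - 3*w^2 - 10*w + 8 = (w - 1)*(w^3 + 5*w^2 + 2*w - 8) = (w - 1)*(w + 4)*(w^2 + w - 2) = (w - 1)*(w + 2)*(w + 4)*(w - 1)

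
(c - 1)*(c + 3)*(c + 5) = c^3 + 7*c^2 + 7*c - 15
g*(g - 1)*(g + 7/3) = g^3 + 4*g^2/3 - 7*g/3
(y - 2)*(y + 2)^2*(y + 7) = y^4 + 9*y^3 + 10*y^2 - 36*y - 56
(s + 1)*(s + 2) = s^2 + 3*s + 2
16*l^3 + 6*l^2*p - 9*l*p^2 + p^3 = (-8*l + p)*(-2*l + p)*(l + p)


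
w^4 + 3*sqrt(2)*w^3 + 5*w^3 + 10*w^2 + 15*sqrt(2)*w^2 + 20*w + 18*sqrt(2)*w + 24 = (w + 2)*(w + 3)*(w + sqrt(2))*(w + 2*sqrt(2))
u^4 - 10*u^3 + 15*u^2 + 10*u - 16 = (u - 8)*(u - 2)*(u - 1)*(u + 1)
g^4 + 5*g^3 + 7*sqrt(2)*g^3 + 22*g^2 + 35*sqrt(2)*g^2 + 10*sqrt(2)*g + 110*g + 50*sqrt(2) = (g + 5)*(g + sqrt(2))^2*(g + 5*sqrt(2))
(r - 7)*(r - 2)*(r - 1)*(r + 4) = r^4 - 6*r^3 - 17*r^2 + 78*r - 56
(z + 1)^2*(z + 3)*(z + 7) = z^4 + 12*z^3 + 42*z^2 + 52*z + 21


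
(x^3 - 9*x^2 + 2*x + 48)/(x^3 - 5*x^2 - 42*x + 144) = (x + 2)/(x + 6)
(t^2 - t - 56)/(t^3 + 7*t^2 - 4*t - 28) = (t - 8)/(t^2 - 4)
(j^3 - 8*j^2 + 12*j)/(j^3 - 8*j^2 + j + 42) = j*(j^2 - 8*j + 12)/(j^3 - 8*j^2 + j + 42)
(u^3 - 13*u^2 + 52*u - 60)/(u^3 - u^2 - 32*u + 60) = (u - 6)/(u + 6)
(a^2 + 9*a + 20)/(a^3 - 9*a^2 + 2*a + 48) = (a^2 + 9*a + 20)/(a^3 - 9*a^2 + 2*a + 48)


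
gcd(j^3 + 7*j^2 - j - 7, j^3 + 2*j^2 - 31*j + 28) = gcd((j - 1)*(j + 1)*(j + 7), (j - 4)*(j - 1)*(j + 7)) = j^2 + 6*j - 7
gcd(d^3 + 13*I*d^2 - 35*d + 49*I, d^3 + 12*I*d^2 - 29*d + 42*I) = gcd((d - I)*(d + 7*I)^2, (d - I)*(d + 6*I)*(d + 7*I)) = d^2 + 6*I*d + 7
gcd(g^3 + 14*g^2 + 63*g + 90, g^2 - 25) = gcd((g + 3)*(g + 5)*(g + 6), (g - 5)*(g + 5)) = g + 5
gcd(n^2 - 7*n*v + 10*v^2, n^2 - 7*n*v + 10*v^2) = n^2 - 7*n*v + 10*v^2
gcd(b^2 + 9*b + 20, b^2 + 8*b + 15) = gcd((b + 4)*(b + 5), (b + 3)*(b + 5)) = b + 5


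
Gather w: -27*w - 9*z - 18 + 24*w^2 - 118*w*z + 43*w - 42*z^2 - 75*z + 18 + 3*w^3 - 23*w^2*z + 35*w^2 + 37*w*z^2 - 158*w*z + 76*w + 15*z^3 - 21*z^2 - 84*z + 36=3*w^3 + w^2*(59 - 23*z) + w*(37*z^2 - 276*z + 92) + 15*z^3 - 63*z^2 - 168*z + 36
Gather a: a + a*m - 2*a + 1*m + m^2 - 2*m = a*(m - 1) + m^2 - m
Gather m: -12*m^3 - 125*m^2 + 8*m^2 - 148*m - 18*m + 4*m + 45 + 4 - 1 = -12*m^3 - 117*m^2 - 162*m + 48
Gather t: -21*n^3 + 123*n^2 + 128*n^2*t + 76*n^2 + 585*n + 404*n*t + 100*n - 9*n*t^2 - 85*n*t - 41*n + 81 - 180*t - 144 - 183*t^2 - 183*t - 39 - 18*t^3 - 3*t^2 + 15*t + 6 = -21*n^3 + 199*n^2 + 644*n - 18*t^3 + t^2*(-9*n - 186) + t*(128*n^2 + 319*n - 348) - 96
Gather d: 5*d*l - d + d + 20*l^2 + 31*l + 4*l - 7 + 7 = 5*d*l + 20*l^2 + 35*l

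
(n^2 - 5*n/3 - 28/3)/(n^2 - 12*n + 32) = (n + 7/3)/(n - 8)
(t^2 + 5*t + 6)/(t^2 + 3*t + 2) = (t + 3)/(t + 1)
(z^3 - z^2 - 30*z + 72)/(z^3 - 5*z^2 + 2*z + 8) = (z^2 + 3*z - 18)/(z^2 - z - 2)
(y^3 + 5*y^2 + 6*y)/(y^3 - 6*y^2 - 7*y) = (y^2 + 5*y + 6)/(y^2 - 6*y - 7)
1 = 1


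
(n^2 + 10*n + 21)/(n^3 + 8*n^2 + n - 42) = 1/(n - 2)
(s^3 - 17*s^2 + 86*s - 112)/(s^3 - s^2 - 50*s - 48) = (s^2 - 9*s + 14)/(s^2 + 7*s + 6)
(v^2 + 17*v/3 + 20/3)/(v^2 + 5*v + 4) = (v + 5/3)/(v + 1)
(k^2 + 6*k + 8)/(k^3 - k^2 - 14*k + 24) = (k + 2)/(k^2 - 5*k + 6)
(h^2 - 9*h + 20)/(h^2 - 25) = (h - 4)/(h + 5)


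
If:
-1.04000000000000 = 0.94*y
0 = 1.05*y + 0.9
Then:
No Solution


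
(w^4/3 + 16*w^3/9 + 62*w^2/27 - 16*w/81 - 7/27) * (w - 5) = w^5/3 + w^4/9 - 178*w^3/27 - 946*w^2/81 + 59*w/81 + 35/27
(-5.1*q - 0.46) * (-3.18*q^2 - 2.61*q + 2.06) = 16.218*q^3 + 14.7738*q^2 - 9.3054*q - 0.9476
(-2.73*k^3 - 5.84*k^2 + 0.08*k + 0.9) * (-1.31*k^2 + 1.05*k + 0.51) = 3.5763*k^5 + 4.7839*k^4 - 7.6291*k^3 - 4.0734*k^2 + 0.9858*k + 0.459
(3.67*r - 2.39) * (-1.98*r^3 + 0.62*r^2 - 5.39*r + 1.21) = -7.2666*r^4 + 7.0076*r^3 - 21.2631*r^2 + 17.3228*r - 2.8919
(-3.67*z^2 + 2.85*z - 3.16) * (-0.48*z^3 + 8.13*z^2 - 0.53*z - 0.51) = 1.7616*z^5 - 31.2051*z^4 + 26.6324*z^3 - 25.3296*z^2 + 0.2213*z + 1.6116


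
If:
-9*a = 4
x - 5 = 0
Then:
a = -4/9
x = 5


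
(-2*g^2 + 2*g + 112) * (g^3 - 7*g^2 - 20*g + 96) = -2*g^5 + 16*g^4 + 138*g^3 - 1016*g^2 - 2048*g + 10752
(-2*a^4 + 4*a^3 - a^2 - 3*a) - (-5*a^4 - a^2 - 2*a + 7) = 3*a^4 + 4*a^3 - a - 7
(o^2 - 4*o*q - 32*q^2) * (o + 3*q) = o^3 - o^2*q - 44*o*q^2 - 96*q^3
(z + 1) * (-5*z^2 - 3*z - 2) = -5*z^3 - 8*z^2 - 5*z - 2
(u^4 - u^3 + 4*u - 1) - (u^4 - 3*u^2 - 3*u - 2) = -u^3 + 3*u^2 + 7*u + 1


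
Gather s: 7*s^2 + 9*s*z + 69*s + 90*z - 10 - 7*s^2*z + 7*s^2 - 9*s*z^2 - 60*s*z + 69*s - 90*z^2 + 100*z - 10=s^2*(14 - 7*z) + s*(-9*z^2 - 51*z + 138) - 90*z^2 + 190*z - 20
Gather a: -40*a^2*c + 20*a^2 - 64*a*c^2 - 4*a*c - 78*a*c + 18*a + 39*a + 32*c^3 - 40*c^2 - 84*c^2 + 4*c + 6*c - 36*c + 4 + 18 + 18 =a^2*(20 - 40*c) + a*(-64*c^2 - 82*c + 57) + 32*c^3 - 124*c^2 - 26*c + 40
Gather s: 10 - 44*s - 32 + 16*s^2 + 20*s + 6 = 16*s^2 - 24*s - 16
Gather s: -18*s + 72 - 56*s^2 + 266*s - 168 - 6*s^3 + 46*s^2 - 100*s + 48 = -6*s^3 - 10*s^2 + 148*s - 48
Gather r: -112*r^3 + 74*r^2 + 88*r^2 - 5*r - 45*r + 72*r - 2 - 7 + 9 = -112*r^3 + 162*r^2 + 22*r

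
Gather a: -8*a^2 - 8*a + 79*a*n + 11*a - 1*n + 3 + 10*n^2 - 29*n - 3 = -8*a^2 + a*(79*n + 3) + 10*n^2 - 30*n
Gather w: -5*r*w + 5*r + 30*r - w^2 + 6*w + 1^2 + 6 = 35*r - w^2 + w*(6 - 5*r) + 7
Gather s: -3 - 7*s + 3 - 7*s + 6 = 6 - 14*s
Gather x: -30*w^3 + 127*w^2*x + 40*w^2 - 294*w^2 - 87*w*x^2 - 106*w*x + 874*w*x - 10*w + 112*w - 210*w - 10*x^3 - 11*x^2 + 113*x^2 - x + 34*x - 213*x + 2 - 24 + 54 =-30*w^3 - 254*w^2 - 108*w - 10*x^3 + x^2*(102 - 87*w) + x*(127*w^2 + 768*w - 180) + 32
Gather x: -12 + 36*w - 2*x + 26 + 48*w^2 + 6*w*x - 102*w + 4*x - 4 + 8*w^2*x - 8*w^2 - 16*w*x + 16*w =40*w^2 - 50*w + x*(8*w^2 - 10*w + 2) + 10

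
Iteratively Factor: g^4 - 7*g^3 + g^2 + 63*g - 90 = (g - 5)*(g^3 - 2*g^2 - 9*g + 18) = (g - 5)*(g + 3)*(g^2 - 5*g + 6) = (g - 5)*(g - 2)*(g + 3)*(g - 3)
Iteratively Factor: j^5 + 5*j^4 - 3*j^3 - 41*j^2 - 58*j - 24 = (j - 3)*(j^4 + 8*j^3 + 21*j^2 + 22*j + 8) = (j - 3)*(j + 1)*(j^3 + 7*j^2 + 14*j + 8) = (j - 3)*(j + 1)*(j + 2)*(j^2 + 5*j + 4) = (j - 3)*(j + 1)*(j + 2)*(j + 4)*(j + 1)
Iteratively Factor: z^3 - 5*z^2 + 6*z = (z)*(z^2 - 5*z + 6) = z*(z - 2)*(z - 3)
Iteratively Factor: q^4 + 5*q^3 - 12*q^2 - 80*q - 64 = (q + 4)*(q^3 + q^2 - 16*q - 16) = (q - 4)*(q + 4)*(q^2 + 5*q + 4) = (q - 4)*(q + 1)*(q + 4)*(q + 4)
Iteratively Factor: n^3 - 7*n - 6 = (n - 3)*(n^2 + 3*n + 2) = (n - 3)*(n + 2)*(n + 1)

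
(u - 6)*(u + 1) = u^2 - 5*u - 6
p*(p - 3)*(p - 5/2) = p^3 - 11*p^2/2 + 15*p/2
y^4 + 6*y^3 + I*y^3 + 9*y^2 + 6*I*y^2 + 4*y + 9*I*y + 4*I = (y + 1)^2*(y + 4)*(y + I)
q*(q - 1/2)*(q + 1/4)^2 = q^4 - 3*q^2/16 - q/32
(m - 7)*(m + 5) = m^2 - 2*m - 35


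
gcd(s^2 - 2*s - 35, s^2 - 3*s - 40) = s + 5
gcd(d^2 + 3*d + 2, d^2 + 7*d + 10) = d + 2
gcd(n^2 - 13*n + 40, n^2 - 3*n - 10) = n - 5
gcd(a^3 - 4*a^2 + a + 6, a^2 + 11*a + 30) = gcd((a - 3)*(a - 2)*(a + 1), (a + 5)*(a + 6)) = 1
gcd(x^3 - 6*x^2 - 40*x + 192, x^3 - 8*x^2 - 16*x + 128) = x^2 - 12*x + 32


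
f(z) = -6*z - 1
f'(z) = -6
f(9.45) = -57.70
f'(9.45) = -6.00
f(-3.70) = 21.20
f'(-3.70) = -6.00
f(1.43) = -9.58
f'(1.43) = -6.00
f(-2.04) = 11.24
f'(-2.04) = -6.00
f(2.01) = -13.06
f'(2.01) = -6.00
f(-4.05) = 23.30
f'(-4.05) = -6.00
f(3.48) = -21.88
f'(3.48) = -6.00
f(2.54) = -16.24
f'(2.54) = -6.00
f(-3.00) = 17.00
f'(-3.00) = -6.00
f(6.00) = -37.00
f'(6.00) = -6.00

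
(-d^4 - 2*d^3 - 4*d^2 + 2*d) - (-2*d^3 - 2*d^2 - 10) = -d^4 - 2*d^2 + 2*d + 10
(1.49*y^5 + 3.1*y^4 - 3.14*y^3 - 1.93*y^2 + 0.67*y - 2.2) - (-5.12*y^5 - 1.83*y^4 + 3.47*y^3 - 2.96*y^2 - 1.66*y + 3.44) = 6.61*y^5 + 4.93*y^4 - 6.61*y^3 + 1.03*y^2 + 2.33*y - 5.64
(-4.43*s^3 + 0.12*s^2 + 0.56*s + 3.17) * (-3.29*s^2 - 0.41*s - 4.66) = 14.5747*s^5 + 1.4215*s^4 + 18.7522*s^3 - 11.2181*s^2 - 3.9093*s - 14.7722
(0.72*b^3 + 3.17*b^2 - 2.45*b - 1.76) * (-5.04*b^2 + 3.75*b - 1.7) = -3.6288*b^5 - 13.2768*b^4 + 23.0115*b^3 - 5.7061*b^2 - 2.435*b + 2.992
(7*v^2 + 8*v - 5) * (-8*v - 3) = -56*v^3 - 85*v^2 + 16*v + 15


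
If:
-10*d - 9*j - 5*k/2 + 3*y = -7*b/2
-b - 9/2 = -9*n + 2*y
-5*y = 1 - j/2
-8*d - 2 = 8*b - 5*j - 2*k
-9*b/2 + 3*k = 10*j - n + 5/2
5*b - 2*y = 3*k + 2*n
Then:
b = -70518/55021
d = 65615/220084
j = -16438/55021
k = -120341/55021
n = 33729/110042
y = -12648/55021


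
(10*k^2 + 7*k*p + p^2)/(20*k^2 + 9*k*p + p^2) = (2*k + p)/(4*k + p)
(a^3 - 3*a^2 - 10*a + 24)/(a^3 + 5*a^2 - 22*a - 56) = (a^2 + a - 6)/(a^2 + 9*a + 14)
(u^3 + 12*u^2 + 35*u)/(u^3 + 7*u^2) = (u + 5)/u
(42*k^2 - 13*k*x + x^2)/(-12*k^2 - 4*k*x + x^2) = (-7*k + x)/(2*k + x)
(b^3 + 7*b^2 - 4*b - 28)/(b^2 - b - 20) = (-b^3 - 7*b^2 + 4*b + 28)/(-b^2 + b + 20)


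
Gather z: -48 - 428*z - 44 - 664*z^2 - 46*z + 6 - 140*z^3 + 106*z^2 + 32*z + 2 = -140*z^3 - 558*z^2 - 442*z - 84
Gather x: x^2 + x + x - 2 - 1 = x^2 + 2*x - 3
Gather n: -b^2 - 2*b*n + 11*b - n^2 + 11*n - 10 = -b^2 + 11*b - n^2 + n*(11 - 2*b) - 10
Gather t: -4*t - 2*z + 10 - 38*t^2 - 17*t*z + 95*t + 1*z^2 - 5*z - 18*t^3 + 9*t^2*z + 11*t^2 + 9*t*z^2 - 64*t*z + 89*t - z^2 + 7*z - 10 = -18*t^3 + t^2*(9*z - 27) + t*(9*z^2 - 81*z + 180)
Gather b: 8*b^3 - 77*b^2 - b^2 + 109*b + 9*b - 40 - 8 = 8*b^3 - 78*b^2 + 118*b - 48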